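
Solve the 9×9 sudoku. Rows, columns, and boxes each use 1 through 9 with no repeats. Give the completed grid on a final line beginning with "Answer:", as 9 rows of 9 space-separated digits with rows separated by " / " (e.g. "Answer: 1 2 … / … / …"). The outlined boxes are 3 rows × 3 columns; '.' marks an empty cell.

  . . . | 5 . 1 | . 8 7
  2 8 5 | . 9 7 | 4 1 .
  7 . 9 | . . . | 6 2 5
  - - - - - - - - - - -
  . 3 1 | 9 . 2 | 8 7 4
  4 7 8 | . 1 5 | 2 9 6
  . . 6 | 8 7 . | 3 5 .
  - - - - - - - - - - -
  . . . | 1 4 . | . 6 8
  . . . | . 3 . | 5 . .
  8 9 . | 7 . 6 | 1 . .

Step 1. [r3c6∈{3,4,8}] col 6 places 3 nowhere but r3c6 ⇒ r3c6=3.
Step 2. [r8c4∈{2}] r8c4 has the single candidate 2 ⇒ r8c4=2.
Step 3. [r9c8∈{3,4}] r9c8 is the only open cell in col 8 admitting 3 ⇒ r9c8=3.
Step 4. [r9c3∈{2,4}] 4 has one home in row 9: r9c3. So r9c3=4.
Step 5. [r7c3∈{2,3,7}] r7c3 is the only open cell in col 3 admitting 2 ⇒ r7c3=2.
Step 6. [r8c1∈{1,6}] r8c1 is the only open cell in col 1 admitting 1. So r8c1=1.
Step 7. [r1c1∈{3,6}] col 1 places 6 nowhere but r1c1. So r1c1=6.
Step 8. [r8c9∈{9}] r8c9 is down to just 9 ⇒ r8c9=9.
Step 9. [r7c2∈{5}] only 5 remains possible at r7c2 ⇒ r7c2=5.
Step 10. [r1c2∈{4}] only 4 remains possible at r1c2 ⇒ r1c2=4.
Step 11. [r9c5∈{5}] r9c5 has the single candidate 5, so r9c5=5.
Step 12. [r6c2∈{2}] r6c2's peers cover all but 2 ⇒ r6c2=2.
Step 13. [r3c2∈{1}] nothing but 1 survives at r3c2. So r3c2=1.
Step 14. [r3c4∈{4}] r3c4 is down to just 4. So r3c4=4.
Step 15. [r9c9∈{2}] r9c9 has the single candidate 2, so r9c9=2.
Step 16. [r8c2∈{6}] r8c2 has the single candidate 6 ⇒ r8c2=6.
Step 17. [r6c9∈{1}] nothing but 1 survives at r6c9 ⇒ r6c9=1.
Step 18. [r7c6∈{9}] r7c6 has the single candidate 9 ⇒ r7c6=9.
Step 19. [r4c1∈{5}] nothing but 5 survives at r4c1 ⇒ r4c1=5.
Step 20. [r5c4∈{3}] r5c4's peers cover all but 3. So r5c4=3.
Step 21. [r6c6∈{4}] r6c6 is down to just 4 ⇒ r6c6=4.
Step 22. [r3c5∈{8}] r3c5 is down to just 8. So r3c5=8.
Step 23. [r6c1∈{9}] only 9 remains possible at r6c1 ⇒ r6c1=9.
Step 24. [r1c5∈{2}] only 2 remains possible at r1c5, so r1c5=2.
Step 25. [r7c7∈{7}] r7c7's peers cover all but 7 ⇒ r7c7=7.
Step 26. [r2c9∈{3}] r2c9 has the single candidate 3 ⇒ r2c9=3.
Step 27. [r4c5∈{6}] r4c5 is down to just 6, so r4c5=6.
Step 28. [r1c3∈{3}] nothing but 3 survives at r1c3, so r1c3=3.
Step 29. [r7c1∈{3}] r7c1's peers cover all but 3. So r7c1=3.
Step 30. [r8c8∈{4}] r8c8's peers cover all but 4. So r8c8=4.
Step 31. [r2c4∈{6}] r2c4 has the single candidate 6. So r2c4=6.
Step 32. [r8c6∈{8}] nothing but 8 survives at r8c6, so r8c6=8.
Step 33. [r8c3∈{7}] r8c3 is down to just 7, so r8c3=7.
Step 34. [r1c7∈{9}] r1c7's peers cover all but 9, so r1c7=9.

Answer: 6 4 3 5 2 1 9 8 7 / 2 8 5 6 9 7 4 1 3 / 7 1 9 4 8 3 6 2 5 / 5 3 1 9 6 2 8 7 4 / 4 7 8 3 1 5 2 9 6 / 9 2 6 8 7 4 3 5 1 / 3 5 2 1 4 9 7 6 8 / 1 6 7 2 3 8 5 4 9 / 8 9 4 7 5 6 1 3 2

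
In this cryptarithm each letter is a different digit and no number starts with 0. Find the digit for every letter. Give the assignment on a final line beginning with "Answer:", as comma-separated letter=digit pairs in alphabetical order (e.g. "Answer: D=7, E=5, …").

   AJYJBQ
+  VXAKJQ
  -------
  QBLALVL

Step 1. [col 1: Q + Q ≡ L (mod 10)] column 1 (Q + Q ≡ L (mod 10), carry-in 0) doesn't pin Q yet; pick Q=1 and continue. So Q=1.
Step 2. [col 1: Q + Q ≡ L (mod 10)] column 1 reads Q+Q+carry(0)=L with Q=1; with digits 1 already taken and all letters distinct, the only value for L is 2. So L=2.
Step 3. [col 2: B + J ≡ V (mod 10)] column 2 (B + J ≡ V (mod 10), carry-in 0) doesn't pin J yet; pick J=5 and continue. So J=5.
Step 4. [col 2: B + J ≡ V (mod 10)] no forcing yet in column 2 (carry-in 0); V=8 is free and consistent — try it. So V=8.
Step 5. [col 2: B + J ≡ V (mod 10)] column 2 reads B+J+carry(0)=V with J=5, V=8; with digits 1,2,5,8 already taken and all letters distinct, the only value for B is 3 ⇒ B=3.
Step 6. [col 3: J + K ≡ L (mod 10)] from column 3 (J=5, L=2, carry-in 0, digits 1,2,3,5,8 already taken and all letters distinct): K must equal 7 ⇒ K=7.
Step 7. [col 4: Y + A ≡ A (mod 10)] column 4 reads Y+A+carry(1)=A with nothing yet; with digits 1,2,3,5,7,8 already taken and all letters distinct, the only value for Y is 9. So Y=9.
Step 8. [col 4: Y + A ≡ A (mod 10)] A=4 is one option consistent with column 4 (Y + A ≡ A (mod 10), carry-in 1) — take it. So A=4.
Step 9. [col 5: J + X ≡ L (mod 10)] from column 5 (J=5, L=2, carry-in 1, digits 1,2,3,4,5,7,8,9 already taken and all letters distinct): X must equal 6, so X=6.

Answer: A=4, B=3, J=5, K=7, L=2, Q=1, V=8, X=6, Y=9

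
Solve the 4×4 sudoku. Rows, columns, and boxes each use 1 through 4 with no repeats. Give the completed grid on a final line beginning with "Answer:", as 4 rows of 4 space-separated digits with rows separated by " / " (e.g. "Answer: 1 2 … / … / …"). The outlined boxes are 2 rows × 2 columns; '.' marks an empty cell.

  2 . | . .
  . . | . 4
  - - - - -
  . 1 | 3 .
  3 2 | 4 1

Step 1. [r1c2∈{3,4}] row 1 places 4 nowhere but r1c2 ⇒ r1c2=4.
Step 2. [r2c1∈{1}] nothing but 1 survives at r2c1 ⇒ r2c1=1.
Step 3. [r2c2∈{3}] r2c2 is down to just 3, so r2c2=3.
Step 4. [r2c3∈{2}] only 2 remains possible at r2c3. So r2c3=2.
Step 5. [r1c4∈{3}] r1c4 has the single candidate 3. So r1c4=3.
Step 6. [r3c1∈{4}] only 4 remains possible at r3c1 ⇒ r3c1=4.
Step 7. [r1c3∈{1}] r1c3 has the single candidate 1 ⇒ r1c3=1.
Step 8. [r3c4∈{2}] nothing but 2 survives at r3c4, so r3c4=2.

Answer: 2 4 1 3 / 1 3 2 4 / 4 1 3 2 / 3 2 4 1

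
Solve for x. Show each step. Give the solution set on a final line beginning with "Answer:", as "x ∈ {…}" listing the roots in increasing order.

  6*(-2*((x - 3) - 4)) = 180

Step 1. [6*(-2*((x - 3) - 4)) = 180] 6·(inner) — divide through by 6. So div: -2*((x - 3) - 4) = 30.
Step 2. [-2*((x - 3) - 4) = 30] -2·(inner) — divide through by -2. So div: (x - 3) - 4 = -15.
Step 3. [(x - 3) - 4 = -15] add 4: x sits inside (… - 4). So sub: x - 3 = -11.
Step 4. [x - 3 = -11] the outer -3 inverts by adding 3 ⇒ sub: x = -8.

Answer: x ∈ {-8}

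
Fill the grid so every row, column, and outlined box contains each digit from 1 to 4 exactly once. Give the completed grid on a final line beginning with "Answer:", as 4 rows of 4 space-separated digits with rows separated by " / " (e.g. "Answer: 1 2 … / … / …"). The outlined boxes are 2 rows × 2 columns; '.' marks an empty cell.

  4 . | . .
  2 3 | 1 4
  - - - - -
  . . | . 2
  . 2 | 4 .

Step 1. [r3c3∈{3}] only 3 remains possible at r3c3 ⇒ r3c3=3.
Step 2. [r3c1∈{1}] r3c1 has the single candidate 1 ⇒ r3c1=1.
Step 3. [r3c2∈{4}] r3c2's peers cover all but 4 ⇒ r3c2=4.
Step 4. [r1c3∈{2}] r1c3 is down to just 2 ⇒ r1c3=2.
Step 5. [r1c4∈{3}] nothing but 3 survives at r1c4, so r1c4=3.
Step 6. [r1c2∈{1}] r1c2 has the single candidate 1. So r1c2=1.
Step 7. [r4c1∈{3}] r4c1 has the single candidate 3 ⇒ r4c1=3.
Step 8. [r4c4∈{1}] r4c4 is down to just 1, so r4c4=1.

Answer: 4 1 2 3 / 2 3 1 4 / 1 4 3 2 / 3 2 4 1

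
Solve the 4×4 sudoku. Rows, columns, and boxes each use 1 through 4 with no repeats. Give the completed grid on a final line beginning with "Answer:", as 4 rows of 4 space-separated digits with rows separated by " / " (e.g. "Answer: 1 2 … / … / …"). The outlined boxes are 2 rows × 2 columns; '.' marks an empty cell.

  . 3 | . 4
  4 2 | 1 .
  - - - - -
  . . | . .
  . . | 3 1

Step 1. [r3c1∈{1,2,3}] 3 has one home in row 3: r3c1 ⇒ r3c1=3.
Step 2. [r3c3∈{2,4}] across col 3, 4 lands solely at r3c3, so r3c3=4.
Step 3. [r1c1∈{1}] nothing but 1 survives at r1c1 ⇒ r1c1=1.
Step 4. [r3c4∈{2}] nothing but 2 survives at r3c4 ⇒ r3c4=2.
Step 5. [r3c2∈{1}] r3c2 has the single candidate 1, so r3c2=1.
Step 6. [r2c4∈{3}] only 3 remains possible at r2c4. So r2c4=3.
Step 7. [r4c2∈{4}] only 4 remains possible at r4c2, so r4c2=4.
Step 8. [r1c3∈{2}] only 2 remains possible at r1c3. So r1c3=2.
Step 9. [r4c1∈{2}] only 2 remains possible at r4c1, so r4c1=2.

Answer: 1 3 2 4 / 4 2 1 3 / 3 1 4 2 / 2 4 3 1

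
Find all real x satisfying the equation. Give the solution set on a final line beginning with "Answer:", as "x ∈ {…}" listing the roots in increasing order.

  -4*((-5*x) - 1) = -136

Step 1. [-4*((-5*x) - 1) = -136] -4·(inner) — divide through by -4, so div: (-5*x) - 1 = 34.
Step 2. [(-5*x) - 1 = 34] peel the -1: add 1 from each side, so sub: -5*x = 35.
Step 3. [-5*x = 35] -5 out front; divide by -5, so div: x = -7.

Answer: x ∈ {-7}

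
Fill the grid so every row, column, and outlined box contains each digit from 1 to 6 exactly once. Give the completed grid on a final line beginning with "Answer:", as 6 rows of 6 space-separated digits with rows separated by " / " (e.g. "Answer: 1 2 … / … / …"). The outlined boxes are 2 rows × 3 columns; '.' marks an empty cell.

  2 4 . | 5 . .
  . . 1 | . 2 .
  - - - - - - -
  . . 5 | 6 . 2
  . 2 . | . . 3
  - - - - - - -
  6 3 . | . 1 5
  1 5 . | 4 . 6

Step 1. [r4c1∈{4}] nothing but 4 survives at r4c1 ⇒ r4c1=4.
Step 2. [r1c3∈{3,6}] in col 3, 3 fits only at r1c3 ⇒ r1c3=3.
Step 3. [r5c3∈{2,4}] 4 has one home in row 5: r5c3, so r5c3=4.
Step 4. [r3c1∈{3}] only 3 remains possible at r3c1, so r3c1=3.
Step 5. [r6c5∈{3}] nothing but 3 survives at r6c5. So r6c5=3.
Step 6. [r5c4∈{2}] nothing but 2 survives at r5c4 ⇒ r5c4=2.
Step 7. [r2c2∈{6}] nothing but 6 survives at r2c2, so r2c2=6.
Step 8. [r2c4∈{3}] r2c4 is down to just 3, so r2c4=3.
Step 9. [r2c6∈{4}] r2c6 is down to just 4. So r2c6=4.
Step 10. [r1c5∈{6}] r1c5 is down to just 6. So r1c5=6.
Step 11. [r3c5∈{4}] nothing but 4 survives at r3c5 ⇒ r3c5=4.
Step 12. [r4c4∈{1}] r4c4 has the single candidate 1. So r4c4=1.
Step 13. [r4c3∈{6}] nothing but 6 survives at r4c3, so r4c3=6.
Step 14. [r6c3∈{2}] r6c3 is down to just 2 ⇒ r6c3=2.
Step 15. [r1c6∈{1}] r1c6 has the single candidate 1, so r1c6=1.
Step 16. [r4c5∈{5}] r4c5 is down to just 5 ⇒ r4c5=5.
Step 17. [r2c1∈{5}] only 5 remains possible at r2c1, so r2c1=5.
Step 18. [r3c2∈{1}] r3c2 has the single candidate 1 ⇒ r3c2=1.

Answer: 2 4 3 5 6 1 / 5 6 1 3 2 4 / 3 1 5 6 4 2 / 4 2 6 1 5 3 / 6 3 4 2 1 5 / 1 5 2 4 3 6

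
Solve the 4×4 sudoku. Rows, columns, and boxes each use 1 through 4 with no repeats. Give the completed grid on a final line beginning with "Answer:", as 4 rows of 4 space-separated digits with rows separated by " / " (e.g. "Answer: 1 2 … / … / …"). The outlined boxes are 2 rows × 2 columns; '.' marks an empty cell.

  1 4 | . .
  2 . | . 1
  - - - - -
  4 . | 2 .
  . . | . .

Step 1. [r3c4∈{3}] r3c4's peers cover all but 3. So r3c4=3.
Step 2. [r4c3∈{1,4}] in col 3, 1 fits only at r4c3 ⇒ r4c3=1.
Step 3. [r2c2∈{3}] r2c2 has the single candidate 3 ⇒ r2c2=3.
Step 4. [r4c4∈{4}] r4c4 has the single candidate 4, so r4c4=4.
Step 5. [r1c3∈{3}] r1c3's peers cover all but 3. So r1c3=3.
Step 6. [r3c2∈{1}] r3c2's peers cover all but 1, so r3c2=1.
Step 7. [r4c1∈{3}] r4c1's peers cover all but 3 ⇒ r4c1=3.
Step 8. [r4c2∈{2}] r4c2 has the single candidate 2 ⇒ r4c2=2.
Step 9. [r1c4∈{2}] only 2 remains possible at r1c4 ⇒ r1c4=2.
Step 10. [r2c3∈{4}] r2c3 is down to just 4. So r2c3=4.

Answer: 1 4 3 2 / 2 3 4 1 / 4 1 2 3 / 3 2 1 4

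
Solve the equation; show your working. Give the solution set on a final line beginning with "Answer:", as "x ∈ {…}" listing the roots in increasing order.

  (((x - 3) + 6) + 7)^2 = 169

Step 1. [(((x - 3) + 6) + 7)^2 = 169] LHS squared, RHS 169 ≥ 0: apply √ (±). So sqrt: ((x - 3) + 6) + 7 = 13 or -13.
Step 2. [((x - 3) + 6) + 7 = 13 or -13] the outer +7 inverts by subtracting 7 ⇒ sub: (x - 3) + 6 = 6 or -20.
Step 3. [(x - 3) + 6 = 6 or -20] subtract 6: x sits inside (… + 6). So sub: x - 3 = 0 or -26.
Step 4. [x - 3 = 0 or -26] 3 comes off first (add 3) ⇒ sub: x = 3 or -23.

Answer: x ∈ {-23, 3}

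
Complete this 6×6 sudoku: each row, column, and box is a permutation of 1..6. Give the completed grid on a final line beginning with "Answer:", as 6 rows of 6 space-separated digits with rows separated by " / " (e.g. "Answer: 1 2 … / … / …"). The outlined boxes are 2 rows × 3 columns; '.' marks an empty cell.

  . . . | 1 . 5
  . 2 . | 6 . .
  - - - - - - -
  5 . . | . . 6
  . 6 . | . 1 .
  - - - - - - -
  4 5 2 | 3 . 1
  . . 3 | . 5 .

Step 1. [r4c3∈{4}] r4c3 is down to just 4. So r4c3=4.
Step 2. [r1c5∈{2,3,4}] r1c5 is the only open cell in row 1 admitting 2. So r1c5=2.
Step 3. [r3c4∈{2,4}] r3c4 is the only open cell in row 3 admitting 2. So r3c4=2.
Step 4. [r4c6∈{3}] r4c6 has the single candidate 3. So r4c6=3.
Step 5. [r2c6∈{4}] r2c6 is down to just 4 ⇒ r2c6=4.
Step 6. [r6c1∈{1,6}] r6c1 is the only open cell in row 6 admitting 6 ⇒ r6c1=6.
Step 7. [r2c1∈{1,3}] 1 has one home in col 1: r2c1, so r2c1=1.
Step 8. [r3c2∈{1,3}] row 3 places 3 nowhere but r3c2. So r3c2=3.
Step 9. [r1c2∈{4}] r1c2 is down to just 4. So r1c2=4.
Step 10. [r5c5∈{6}] nothing but 6 survives at r5c5, so r5c5=6.
Step 11. [r2c5∈{3}] r2c5 has the single candidate 3. So r2c5=3.
Step 12. [r1c3∈{6}] only 6 remains possible at r1c3. So r1c3=6.
Step 13. [r6c2∈{1}] r6c2's peers cover all but 1, so r6c2=1.
Step 14. [r2c3∈{5}] only 5 remains possible at r2c3. So r2c3=5.
Step 15. [r1c1∈{3}] nothing but 3 survives at r1c1. So r1c1=3.
Step 16. [r4c1∈{2}] r4c1 has the single candidate 2, so r4c1=2.
Step 17. [r6c4∈{4}] r6c4 is down to just 4, so r6c4=4.
Step 18. [r3c5∈{4}] only 4 remains possible at r3c5, so r3c5=4.
Step 19. [r4c4∈{5}] r4c4's peers cover all but 5 ⇒ r4c4=5.
Step 20. [r3c3∈{1}] r3c3 has the single candidate 1 ⇒ r3c3=1.
Step 21. [r6c6∈{2}] r6c6 has the single candidate 2 ⇒ r6c6=2.

Answer: 3 4 6 1 2 5 / 1 2 5 6 3 4 / 5 3 1 2 4 6 / 2 6 4 5 1 3 / 4 5 2 3 6 1 / 6 1 3 4 5 2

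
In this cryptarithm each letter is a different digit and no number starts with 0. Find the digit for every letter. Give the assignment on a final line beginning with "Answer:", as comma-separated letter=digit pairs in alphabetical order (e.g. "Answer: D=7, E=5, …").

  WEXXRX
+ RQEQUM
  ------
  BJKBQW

Step 1. [col 1: X + M ≡ W (mod 10)] several values work for X in column 1 (X + M ≡ W (mod 10), carry-in 0); try X=6 ⇒ X=6.
Step 2. [col 1: X + M ≡ W (mod 10)] column 1 (X + M ≡ W (mod 10), carry-in 0) doesn't pin W yet; pick W=1 and continue, so W=1.
Step 3. [col 1: X + M ≡ W (mod 10)] column 1: given X=6, W=1, carry-in 0, and digits 1,6 already taken and all letters distinct, X+M≡W (mod 10) forces M=5, so M=5.
Step 4. [col 2: R + U ≡ Q (mod 10)] column 2 (R + U ≡ Q (mod 10), carry-in 1) doesn't pin R yet; pick R=8 and continue, so R=8.
Step 5. [col 2: R + U ≡ Q (mod 10)] no forcing yet in column 2 (carry-in 1); U=3 is free and consistent — try it. So U=3.
Step 6. [col 2: R + U ≡ Q (mod 10)] from column 2 (R=8, U=3, carry-in 1, digits 1,3,5,6,8 already taken and all letters distinct): Q must equal 2 ⇒ Q=2.
Step 7. [col 3: X + Q ≡ B (mod 10)] from column 3 (X=6, Q=2, carry-in 1, digits 1,2,3,5,6,8 already taken and all letters distinct): B must equal 9. So B=9.
Step 8. [col 4: X + E ≡ K (mod 10)] in column 4 we have X+E≡K with carry-in 0; given X=6 and digits 1,2,3,5,6,8,9 already taken and all letters distinct, that pins E to 4. So E=4.
Step 9. [col 4: X + E ≡ K (mod 10)] column 4: given X=6, E=4, carry-in 0, and digits 1,2,3,4,5,6,8,9 already taken and all letters distinct, X+E≡K (mod 10) forces K=0 ⇒ K=0.
Step 10. [col 5: E + Q ≡ J (mod 10)] column 5 reads E+Q+carry(1)=J with E=4, Q=2; with digits 0,1,2,3,4,5,6,8,9 already taken and all letters distinct, the only value for J is 7, so J=7.

Answer: B=9, E=4, J=7, K=0, M=5, Q=2, R=8, U=3, W=1, X=6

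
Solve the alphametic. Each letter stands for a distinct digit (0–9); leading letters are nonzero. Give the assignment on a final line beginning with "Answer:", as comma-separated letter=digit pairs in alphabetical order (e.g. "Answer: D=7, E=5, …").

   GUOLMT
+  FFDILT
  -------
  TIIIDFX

Step 1. [col 1: T + T ≡ X (mod 10)] several values work for X in column 1 (T + T ≡ X (mod 10), carry-in 0); try X=2. So X=2.
Step 2. [col 1: T + T ≡ X (mod 10)] several values work for T in column 1 (T + T ≡ X (mod 10), carry-in 0); try T=1, so T=1.
Step 3. [col 2: M + L ≡ F (mod 10)] column 2 (M + L ≡ F (mod 10), carry-in 0) doesn't pin F yet; pick F=7 and continue, so F=7.
Step 4. [col 2: M + L ≡ F (mod 10)] M=3 is one option consistent with column 2 (M + L ≡ F (mod 10), carry-in 0) — take it ⇒ M=3.
Step 5. [col 2: M + L ≡ F (mod 10)] column 2: given M=3, F=7, carry-in 0, and digits 1,2,3,7 already taken and all letters distinct, M+L≡F (mod 10) forces L=4. So L=4.
Step 6. [col 3: L + I ≡ D (mod 10)] I=6 is one option consistent with column 3 (L + I ≡ D (mod 10), carry-in 0) — take it ⇒ I=6.
Step 7. [col 3: L + I ≡ D (mod 10)] in column 3 we have L+I≡D with carry-in 0; given L=4, I=6 and digits 1,2,3,4,6,7 already taken and all letters distinct, that pins D to 0 ⇒ D=0.
Step 8. [col 4: O + D ≡ I (mod 10)] in column 4 we have O+D≡I with carry-in 1; given D=0, I=6 and digits 0,1,2,3,4,6,7 already taken and all letters distinct, that pins O to 5, so O=5.
Step 9. [col 5: U + F ≡ I (mod 10)] in column 5 we have U+F≡I with carry-in 0; given F=7, I=6 and digits 0,1,2,3,4,5,6,7 already taken and all letters distinct, that pins U to 9. So U=9.
Step 10. [col 6: G + F ≡ I (mod 10)] column 6: given F=7, I=6, carry-in 1, and digits 0,1,2,3,4,5,6,7,9 already taken and all letters distinct, G+F≡I (mod 10) forces G=8, so G=8.

Answer: D=0, F=7, G=8, I=6, L=4, M=3, O=5, T=1, U=9, X=2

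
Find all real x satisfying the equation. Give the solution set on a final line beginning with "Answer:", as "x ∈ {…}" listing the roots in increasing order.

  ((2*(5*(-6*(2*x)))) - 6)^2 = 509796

Step 1. [((2*(5*(-6*(2*x)))) - 6)^2 = 509796] 509796 ≥ 0, LHS is (·)² — take ±√. So sqrt: (2*(5*(-6*(2*x)))) - 6 = 714 or -714.
Step 2. [(2*(5*(-6*(2*x)))) - 6 = 714 or -714] the outer -6 inverts by adding 6, so sub: 2*(5*(-6*(2*x))) = 720 or -708.
Step 3. [2*(5*(-6*(2*x))) = 720 or -708] leading coefficient 2: divide by 2, so div: 5*(-6*(2*x)) = 360 or -354.
Step 4. [5*(-6*(2*x)) = 360 or -354] LHS = 5·(…); ÷5 both sides, so div: -6*(2*x) = 72 or -354/5.
Step 5. [-6*(2*x) = 72 or -354/5] -6·(inner) — divide through by -6, so div: 2*x = -12 or 59/5.
Step 6. [2*x = -12 or 59/5] 2·(inner) — divide through by 2, so div: x = -6 or 59/10.

Answer: x ∈ {-6, 59/10}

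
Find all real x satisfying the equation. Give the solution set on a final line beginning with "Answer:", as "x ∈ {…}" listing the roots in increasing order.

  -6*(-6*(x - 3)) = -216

Step 1. [-6*(-6*(x - 3)) = -216] LHS = -6·(…); ÷-6 both sides, so div: -6*(x - 3) = 36.
Step 2. [-6*(x - 3) = 36] leading coefficient -6: divide by -6, so div: x - 3 = -6.
Step 3. [x - 3 = -6] peel the -3: add 3 from each side ⇒ sub: x = -3.

Answer: x ∈ {-3}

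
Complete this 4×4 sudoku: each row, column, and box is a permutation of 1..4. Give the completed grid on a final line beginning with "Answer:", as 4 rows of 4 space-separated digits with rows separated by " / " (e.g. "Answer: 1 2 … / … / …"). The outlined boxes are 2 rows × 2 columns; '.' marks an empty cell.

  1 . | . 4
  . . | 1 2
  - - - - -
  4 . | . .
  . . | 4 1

Step 1. [r2c1∈{3}] only 3 remains possible at r2c1, so r2c1=3.
Step 2. [r4c1∈{2}] nothing but 2 survives at r4c1, so r4c1=2.
Step 3. [r3c4∈{3}] only 3 remains possible at r3c4, so r3c4=3.
Step 4. [r4c2∈{3}] r4c2 has the single candidate 3 ⇒ r4c2=3.
Step 5. [r2c2∈{4}] only 4 remains possible at r2c2. So r2c2=4.
Step 6. [r3c2∈{1}] r3c2's peers cover all but 1. So r3c2=1.
Step 7. [r1c2∈{2}] r1c2 has the single candidate 2, so r1c2=2.
Step 8. [r3c3∈{2}] r3c3's peers cover all but 2 ⇒ r3c3=2.
Step 9. [r1c3∈{3}] r1c3 is down to just 3. So r1c3=3.

Answer: 1 2 3 4 / 3 4 1 2 / 4 1 2 3 / 2 3 4 1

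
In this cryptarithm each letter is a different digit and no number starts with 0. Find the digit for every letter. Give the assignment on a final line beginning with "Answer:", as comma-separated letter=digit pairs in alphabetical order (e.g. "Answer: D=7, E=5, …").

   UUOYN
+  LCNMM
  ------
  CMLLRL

Step 1. [col 1: N + M ≡ L (mod 10)] several values work for N in column 1 (N + M ≡ L (mod 10), carry-in 0); try N=2, so N=2.
Step 2. [col 1: N + M ≡ L (mod 10)] column 1 (N + M ≡ L (mod 10), carry-in 0) doesn't pin M yet; pick M=7 and continue, so M=7.
Step 3. [C] adding two 5-digit numbers gives at most 5+1 digits, and here it does — C is that final carry and must be 1. So C=1.
Step 4. [col 1: N + M ≡ L (mod 10)] column 1: given N=2, M=7, carry-in 0, and digits 1,2,7 already taken and all letters distinct, N+M≡L (mod 10) forces L=9, so L=9.
Step 5. [col 2: Y + M ≡ R (mod 10)] column 2 (Y + M ≡ R (mod 10), carry-in 0) doesn't pin R yet; pick R=0 and continue. So R=0.
Step 6. [col 2: Y + M ≡ R (mod 10)] in column 2 we have Y+M≡R with carry-in 0; given M=7, R=0 and digits 0,1,2,7,9 already taken and all letters distinct, that pins Y to 3, so Y=3.
Step 7. [col 3: O + N ≡ L (mod 10)] from column 3 (N=2, L=9, carry-in 1, digits 0,1,2,3,7,9 already taken and all letters distinct): O must equal 6 ⇒ O=6.
Step 8. [col 4: U + C ≡ L (mod 10)] from column 4 (C=1, L=9, carry-in 0, digits 0,1,2,3,6,7,9 already taken and all letters distinct): U must equal 8. So U=8.

Answer: C=1, L=9, M=7, N=2, O=6, R=0, U=8, Y=3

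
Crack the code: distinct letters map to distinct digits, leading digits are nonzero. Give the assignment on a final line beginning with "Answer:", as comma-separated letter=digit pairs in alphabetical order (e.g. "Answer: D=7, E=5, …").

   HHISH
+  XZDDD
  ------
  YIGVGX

Step 1. [Y] Y is the leading digit of a 6-digit sum of two 5-digit numbers; the final carry is exactly 1 ⇒ Y=1.
Step 2. [col 1: H + D ≡ X (mod 10)] column 1 (H + D ≡ X (mod 10), carry-in 0) doesn't pin X yet; pick X=8 and continue. So X=8.
Step 3. [col 1: H + D ≡ X (mod 10)] no forcing yet in column 1 (carry-in 0); D=6 is free and consistent — try it. So D=6.
Step 4. [col 1: H + D ≡ X (mod 10)] in column 1 we have H+D≡X with carry-in 0; given D=6, X=8 and digits 1,6,8 already taken and all letters distinct, that pins H to 2. So H=2.
Step 5. [col 2: S + D ≡ G (mod 10)] several values work for S in column 2 (S + D ≡ G (mod 10), carry-in 0); try S=9, so S=9.
Step 6. [col 2: S + D ≡ G (mod 10)] column 2: given S=9, D=6, carry-in 0, and digits 1,2,6,8,9 already taken and all letters distinct, S+D≡G (mod 10) forces G=5, so G=5.
Step 7. [col 3: I + D ≡ V (mod 10)] I=0 is one option consistent with column 3 (I + D ≡ V (mod 10), carry-in 1) — take it. So I=0.
Step 8. [col 3: I + D ≡ V (mod 10)] column 3: given I=0, D=6, carry-in 1, and digits 0,1,2,5,6,8,9 already taken and all letters distinct, I+D≡V (mod 10) forces V=7, so V=7.
Step 9. [col 4: H + Z ≡ G (mod 10)] column 4 reads H+Z+carry(0)=G with H=2, G=5; with digits 0,1,2,5,6,7,8,9 already taken and all letters distinct, the only value for Z is 3. So Z=3.

Answer: D=6, G=5, H=2, I=0, S=9, V=7, X=8, Y=1, Z=3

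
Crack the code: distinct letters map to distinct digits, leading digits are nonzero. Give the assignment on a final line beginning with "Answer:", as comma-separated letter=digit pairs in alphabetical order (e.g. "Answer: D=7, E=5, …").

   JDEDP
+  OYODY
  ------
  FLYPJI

Step 1. [F] the sum has 6 digits but both addends have 5; that extra leading digit F is the final carry, namely 1 ⇒ F=1.
Step 2. [col 1: P + Y ≡ I (mod 10)] no forcing yet in column 1 (carry-in 0); I=5 is free and consistent — try it, so I=5.
Step 3. [col 1: P + Y ≡ I (mod 10)] column 1 (P + Y ≡ I (mod 10), carry-in 0) doesn't pin Y yet; pick Y=3 and continue, so Y=3.
Step 4. [col 1: P + Y ≡ I (mod 10)] in column 1 we have P+Y≡I with carry-in 0; given Y=3, I=5 and digits 1,3,5 already taken and all letters distinct, that pins P to 2, so P=2.
Step 5. [col 2: D + D ≡ J (mod 10)] column 2 (D + D ≡ J (mod 10), carry-in 0) doesn't pin D yet; pick D=9 and continue. So D=9.
Step 6. [col 2: D + D ≡ J (mod 10)] from column 2 (D=9, carry-in 0, digits 1,2,3,5,9 already taken and all letters distinct): J must equal 8, so J=8.
Step 7. [col 3: E + O ≡ P (mod 10)] no forcing yet in column 3 (carry-in 1); O=7 is free and consistent — try it, so O=7.
Step 8. [col 3: E + O ≡ P (mod 10)] column 3: given O=7, P=2, carry-in 1, and digits 1,2,3,5,7,8,9 already taken and all letters distinct, E+O≡P (mod 10) forces E=4. So E=4.
Step 9. [col 5: J + O ≡ L (mod 10)] from column 5 (J=8, O=7, carry-in 1, digits 1,2,3,4,5,7,8,9 already taken and all letters distinct): L must equal 6 ⇒ L=6.

Answer: D=9, E=4, F=1, I=5, J=8, L=6, O=7, P=2, Y=3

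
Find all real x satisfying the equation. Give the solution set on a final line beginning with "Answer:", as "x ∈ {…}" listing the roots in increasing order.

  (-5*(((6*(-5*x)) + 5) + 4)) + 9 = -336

Step 1. [(-5*(((6*(-5*x)) + 5) + 4)) + 9 = -336] peel the +9: subtract 9 from each side, so sub: -5*(((6*(-5*x)) + 5) + 4) = -345.
Step 2. [-5*(((6*(-5*x)) + 5) + 4) = -345] LHS = -5·(…); ÷-5 both sides, so div: ((6*(-5*x)) + 5) + 4 = 69.
Step 3. [((6*(-5*x)) + 5) + 4 = 69] the outer +4 inverts by subtracting 4, so sub: (6*(-5*x)) + 5 = 65.
Step 4. [(6*(-5*x)) + 5 = 65] subtract 5: x sits inside (… + 5) ⇒ sub: 6*(-5*x) = 60.
Step 5. [6*(-5*x) = 60] 6·(inner) — divide through by 6 ⇒ div: -5*x = 10.
Step 6. [-5*x = 10] -5 out front; divide by -5 ⇒ div: x = -2.

Answer: x ∈ {-2}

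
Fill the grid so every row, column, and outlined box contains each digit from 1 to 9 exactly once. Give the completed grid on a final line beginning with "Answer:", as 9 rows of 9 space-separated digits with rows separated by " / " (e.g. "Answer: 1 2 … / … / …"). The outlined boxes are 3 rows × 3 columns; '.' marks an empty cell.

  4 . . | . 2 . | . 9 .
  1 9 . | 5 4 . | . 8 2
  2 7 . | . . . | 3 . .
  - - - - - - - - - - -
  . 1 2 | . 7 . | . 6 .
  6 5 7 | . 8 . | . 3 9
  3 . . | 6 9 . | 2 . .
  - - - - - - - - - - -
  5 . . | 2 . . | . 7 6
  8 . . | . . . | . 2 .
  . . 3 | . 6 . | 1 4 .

Step 1. [r3c5∈{1}] nothing but 1 survives at r3c5, so r3c5=1.
Step 2. [r2c6∈{3,6,7}] across row 2, 3 lands solely at r2c6. So r2c6=3.
Step 3. [r5c7∈{4}] r5c7 is down to just 4. So r5c7=4.
Step 4. [r8c5∈{3,5}] col 5 places 5 nowhere but r8c5 ⇒ r8c5=5.
Step 5. [r7c2∈{4}] r7c2 is down to just 4 ⇒ r7c2=4.
Step 6. [r3c8∈{5}] r3c8's peers cover all but 5, so r3c8=5.
Step 7. [r2c3∈{6}] only 6 remains possible at r2c3, so r2c3=6.
Step 8. [r3c3∈{8}] r3c3 has the single candidate 8 ⇒ r3c3=8.
Step 9. [r6c9∈{1,5,7,8}] 7 has one home in row 6: r6c9. So r6c9=7.
Step 10. [r8c7∈{9}] only 9 remains possible at r8c7, so r8c7=9.
Step 11. [r7c7∈{8}] r7c7 has the single candidate 8, so r7c7=8.
Step 12. [r9c1∈{7,9}] 7 has one home in col 1: r9c1 ⇒ r9c1=7.
Step 13. [r5c4∈{1}] r5c4's peers cover all but 1. So r5c4=1.
Step 14. [r3c6∈{6,9}] r3c6 is the only open cell in row 3 admitting 6, so r3c6=6.
Step 15. [r6c6∈{4,5}] 5 has one home in row 6: r6c6. So r6c6=5.
Step 16. [r8c3∈{1}] only 1 remains possible at r8c3, so r8c3=1.
Step 17. [r4c6∈{4}] r4c6 is down to just 4. So r4c6=4.
Step 18. [r8c4∈{3,4,7}] 4 has one home in row 8: r8c4. So r8c4=4.
Step 19. [r1c4∈{7,8}] col 4 places 7 nowhere but r1c4. So r1c4=7.
Step 20. [r9c4∈{8,9}] in col 4, 8 fits only at r9c4, so r9c4=8.
Step 21. [r7c3∈{9}] r7c3 is down to just 9. So r7c3=9.
Step 22. [r9c9∈{5}] only 5 remains possible at r9c9. So r9c9=5.
Step 23. [r1c9∈{1}] only 1 remains possible at r1c9 ⇒ r1c9=1.
Step 24. [r8c2∈{6}] nothing but 6 survives at r8c2. So r8c2=6.
Step 25. [r4c9∈{8}] r4c9 has the single candidate 8. So r4c9=8.
Step 26. [r6c2∈{8}] only 8 remains possible at r6c2, so r6c2=8.
Step 27. [r2c7∈{7}] r2c7 has the single candidate 7, so r2c7=7.
Step 28. [r1c3∈{5}] r1c3's peers cover all but 5. So r1c3=5.
Step 29. [r3c9∈{4}] r3c9 is down to just 4. So r3c9=4.
Step 30. [r7c5∈{3}] nothing but 3 survives at r7c5 ⇒ r7c5=3.
Step 31. [r9c2∈{2}] r9c2's peers cover all but 2 ⇒ r9c2=2.
Step 32. [r8c9∈{3}] only 3 remains possible at r8c9, so r8c9=3.
Step 33. [r1c7∈{6}] only 6 remains possible at r1c7, so r1c7=6.
Step 34. [r1c6∈{8}] r1c6 is down to just 8, so r1c6=8.
Step 35. [r5c6∈{2}] r5c6's peers cover all but 2 ⇒ r5c6=2.
Step 36. [r6c8∈{1}] r6c8's peers cover all but 1. So r6c8=1.
Step 37. [r4c7∈{5}] nothing but 5 survives at r4c7, so r4c7=5.
Step 38. [r1c2∈{3}] only 3 remains possible at r1c2 ⇒ r1c2=3.
Step 39. [r8c6∈{7}] only 7 remains possible at r8c6, so r8c6=7.
Step 40. [r9c6∈{9}] only 9 remains possible at r9c6, so r9c6=9.
Step 41. [r7c6∈{1}] r7c6 has the single candidate 1. So r7c6=1.
Step 42. [r6c3∈{4}] r6c3 is down to just 4. So r6c3=4.
Step 43. [r4c4∈{3}] r4c4 is down to just 3, so r4c4=3.
Step 44. [r3c4∈{9}] r3c4 is down to just 9, so r3c4=9.
Step 45. [r4c1∈{9}] nothing but 9 survives at r4c1 ⇒ r4c1=9.

Answer: 4 3 5 7 2 8 6 9 1 / 1 9 6 5 4 3 7 8 2 / 2 7 8 9 1 6 3 5 4 / 9 1 2 3 7 4 5 6 8 / 6 5 7 1 8 2 4 3 9 / 3 8 4 6 9 5 2 1 7 / 5 4 9 2 3 1 8 7 6 / 8 6 1 4 5 7 9 2 3 / 7 2 3 8 6 9 1 4 5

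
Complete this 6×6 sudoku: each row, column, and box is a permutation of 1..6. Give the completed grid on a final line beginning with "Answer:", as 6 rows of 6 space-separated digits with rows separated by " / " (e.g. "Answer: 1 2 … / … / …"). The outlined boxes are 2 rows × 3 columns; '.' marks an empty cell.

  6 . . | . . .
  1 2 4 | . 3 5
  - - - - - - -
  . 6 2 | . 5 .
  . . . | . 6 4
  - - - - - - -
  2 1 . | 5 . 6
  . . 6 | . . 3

Step 1. [r6c2∈{4,5}] in col 2, 4 fits only at r6c2. So r6c2=4.
Step 2. [r4c4∈{1,2,3}] across row 4, 2 lands solely at r4c4, so r4c4=2.
Step 3. [r6c4∈{1}] only 1 remains possible at r6c4 ⇒ r6c4=1.
Step 4. [r1c5∈{1,2,4}] col 5 places 1 nowhere but r1c5 ⇒ r1c5=1.
Step 5. [r5c3∈{3}] only 3 remains possible at r5c3. So r5c3=3.
Step 6. [r1c3∈{5}] r1c3's peers cover all but 5. So r1c3=5.
Step 7. [r4c2∈{3,5}] col 2 places 5 nowhere but r4c2 ⇒ r4c2=5.
Step 8. [r3c1∈{3,4}] in row 3, 4 fits only at r3c1 ⇒ r3c1=4.
Step 9. [r3c6∈{1}] r3c6's peers cover all but 1 ⇒ r3c6=1.
Step 10. [r1c4∈{4}] only 4 remains possible at r1c4 ⇒ r1c4=4.
Step 11. [r1c2∈{3}] nothing but 3 survives at r1c2 ⇒ r1c2=3.
Step 12. [r4c1∈{3}] r4c1 is down to just 3. So r4c1=3.
Step 13. [r4c3∈{1}] nothing but 1 survives at r4c3. So r4c3=1.
Step 14. [r1c6∈{2}] only 2 remains possible at r1c6. So r1c6=2.
Step 15. [r5c5∈{4}] r5c5 is down to just 4, so r5c5=4.
Step 16. [r3c4∈{3}] nothing but 3 survives at r3c4, so r3c4=3.
Step 17. [r6c1∈{5}] r6c1 is down to just 5, so r6c1=5.
Step 18. [r6c5∈{2}] r6c5's peers cover all but 2. So r6c5=2.
Step 19. [r2c4∈{6}] r2c4 has the single candidate 6 ⇒ r2c4=6.

Answer: 6 3 5 4 1 2 / 1 2 4 6 3 5 / 4 6 2 3 5 1 / 3 5 1 2 6 4 / 2 1 3 5 4 6 / 5 4 6 1 2 3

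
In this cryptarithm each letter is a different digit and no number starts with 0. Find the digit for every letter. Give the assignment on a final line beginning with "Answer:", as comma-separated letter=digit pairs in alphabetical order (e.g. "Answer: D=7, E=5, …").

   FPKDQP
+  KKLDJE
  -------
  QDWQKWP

Step 1. [Q] Q is the leading digit of a 7-digit sum of two 6-digit numbers; the final carry is exactly 1. So Q=1.
Step 2. [col 1: P + E ≡ P (mod 10)] in column 1 we have P+E≡P with carry-in 0; given nothing yet and digits 1 already taken and all letters distinct, that pins E to 0 ⇒ E=0.
Step 3. [col 1: P + E ≡ P (mod 10)] P=2 is one option consistent with column 1 (P + E ≡ P (mod 10), carry-in 0) — take it. So P=2.
Step 4. [col 2: Q + J ≡ W (mod 10)] J=8 is one option consistent with column 2 (Q + J ≡ W (mod 10), carry-in 0) — take it, so J=8.
Step 5. [col 2: Q + J ≡ W (mod 10)] column 2: given Q=1, J=8, carry-in 0, and digits 0,1,2,8 already taken and all letters distinct, Q+J≡W (mod 10) forces W=9 ⇒ W=9.
Step 6. [col 3: D + D ≡ K (mod 10)] column 3 (D + D ≡ K (mod 10), carry-in 0) doesn't pin K yet; pick K=6 and continue, so K=6.
Step 7. [col 3: D + D ≡ K (mod 10)] column 3: given K=6, carry-in 0, and digits 0,1,2,6,8,9 already taken and all letters distinct, D+D≡K (mod 10) forces D=3. So D=3.
Step 8. [col 4: K + L ≡ Q (mod 10)] column 4: given K=6, Q=1, carry-in 0, and digits 0,1,2,3,6,8,9 already taken and all letters distinct, K+L≡Q (mod 10) forces L=5 ⇒ L=5.
Step 9. [col 6: F + K ≡ D (mod 10)] column 6 reads F+K+carry(0)=D with K=6, D=3; with digits 0,1,2,3,5,6,8,9 already taken and all letters distinct, the only value for F is 7 ⇒ F=7.

Answer: D=3, E=0, F=7, J=8, K=6, L=5, P=2, Q=1, W=9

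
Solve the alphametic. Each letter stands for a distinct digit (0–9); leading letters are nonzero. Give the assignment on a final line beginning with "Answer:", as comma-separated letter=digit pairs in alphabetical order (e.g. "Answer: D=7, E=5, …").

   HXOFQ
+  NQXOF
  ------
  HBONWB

Step 1. [col 1: Q + F ≡ B (mod 10)] F=8 is one option consistent with column 1 (Q + F ≡ B (mod 10), carry-in 0) — take it, so F=8.
Step 2. [col 1: Q + F ≡ B (mod 10)] B=0 is one option consistent with column 1 (Q + F ≡ B (mod 10), carry-in 0) — take it ⇒ B=0.
Step 3. [col 1: Q + F ≡ B (mod 10)] column 1: given F=8, B=0, carry-in 0, and digits 0,8 already taken and all letters distinct, Q+F≡B (mod 10) forces Q=2. So Q=2.
Step 4. [col 2: F + O ≡ W (mod 10)] O=5 is one option consistent with column 2 (F + O ≡ W (mod 10), carry-in 1) — take it. So O=5.
Step 5. [H] adding two 5-digit numbers gives at most 5+1 digits, and here it does — H is that final carry and must be 1. So H=1.
Step 6. [col 2: F + O ≡ W (mod 10)] from column 2 (F=8, O=5, carry-in 1, digits 0,1,2,5,8 already taken and all letters distinct): W must equal 4. So W=4.
Step 7. [col 3: O + X ≡ N (mod 10)] no forcing yet in column 3 (carry-in 1); N=9 is free and consistent — try it. So N=9.
Step 8. [col 3: O + X ≡ N (mod 10)] in column 3 we have O+X≡N with carry-in 1; given O=5, N=9 and digits 0,1,2,4,5,8,9 already taken and all letters distinct, that pins X to 3, so X=3.

Answer: B=0, F=8, H=1, N=9, O=5, Q=2, W=4, X=3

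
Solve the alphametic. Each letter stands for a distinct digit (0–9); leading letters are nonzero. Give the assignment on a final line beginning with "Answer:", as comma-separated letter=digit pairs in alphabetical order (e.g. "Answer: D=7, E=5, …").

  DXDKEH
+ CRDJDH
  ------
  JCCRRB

Step 1. [col 1: H + H ≡ B (mod 10)] several values work for H in column 1 (H + H ≡ B (mod 10), carry-in 0); try H=8, so H=8.
Step 2. [col 1: H + H ≡ B (mod 10)] in column 1 we have H+H≡B with carry-in 0; given H=8 and digits 8 already taken and all letters distinct, that pins B to 6 ⇒ B=6.
Step 3. [col 2: E + D ≡ R (mod 10)] E=7 is one option consistent with column 2 (E + D ≡ R (mod 10), carry-in 1) — take it. So E=7.
Step 4. [col 2: E + D ≡ R (mod 10)] no forcing yet in column 2 (carry-in 1); D=1 is free and consistent — try it, so D=1.
Step 5. [col 2: E + D ≡ R (mod 10)] column 2: given E=7, D=1, carry-in 1, and digits 1,6,7,8 already taken and all letters distinct, E+D≡R (mod 10) forces R=9 ⇒ R=9.
Step 6. [col 3: K + J ≡ R (mod 10)] no forcing yet in column 3 (carry-in 0); J=4 is free and consistent — try it. So J=4.
Step 7. [col 3: K + J ≡ R (mod 10)] in column 3 we have K+J≡R with carry-in 0; given J=4, R=9 and digits 1,4,6,7,8,9 already taken and all letters distinct, that pins K to 5, so K=5.
Step 8. [col 4: D + D ≡ C (mod 10)] in column 4 we have D+D≡C with carry-in 0; given D=1 and digits 1,4,5,6,7,8,9 already taken and all letters distinct, that pins C to 2 ⇒ C=2.
Step 9. [col 5: X + R ≡ C (mod 10)] in column 5 we have X+R≡C with carry-in 0; given R=9, C=2 and digits 1,2,4,5,6,7,8,9 already taken and all letters distinct, that pins X to 3, so X=3.

Answer: B=6, C=2, D=1, E=7, H=8, J=4, K=5, R=9, X=3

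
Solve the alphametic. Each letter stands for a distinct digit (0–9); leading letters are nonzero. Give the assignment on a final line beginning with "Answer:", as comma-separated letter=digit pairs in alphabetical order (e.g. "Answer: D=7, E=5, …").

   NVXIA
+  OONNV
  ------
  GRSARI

Step 1. [col 1: A + V ≡ I (mod 10)] I=7 is one option consistent with column 1 (A + V ≡ I (mod 10), carry-in 0) — take it, so I=7.
Step 2. [G] adding two 5-digit numbers gives at most 5+1 digits, and here it does — G is that final carry and must be 1. So G=1.
Step 3. [col 1: A + V ≡ I (mod 10)] no forcing yet in column 1 (carry-in 0); V=3 is free and consistent — try it, so V=3.
Step 4. [col 1: A + V ≡ I (mod 10)] column 1 reads A+V+carry(0)=I with V=3, I=7; with digits 1,3,7 already taken and all letters distinct, the only value for A is 4 ⇒ A=4.
Step 5. [col 2: I + N ≡ R (mod 10)] no forcing yet in column 2 (carry-in 0); N=5 is free and consistent — try it. So N=5.
Step 6. [col 2: I + N ≡ R (mod 10)] in column 2 we have I+N≡R with carry-in 0; given I=7, N=5 and digits 1,3,4,5,7 already taken and all letters distinct, that pins R to 2 ⇒ R=2.
Step 7. [col 3: X + N ≡ A (mod 10)] column 3 reads X+N+carry(1)=A with N=5, A=4; with digits 1,2,3,4,5,7 already taken and all letters distinct, the only value for X is 8 ⇒ X=8.
Step 8. [col 4: V + O ≡ S (mod 10)] column 4 reads V+O+carry(1)=S with V=3; with digits 1,2,3,4,5,7,8 already taken and all letters distinct, the only value for O is 6 ⇒ O=6.
Step 9. [col 4: V + O ≡ S (mod 10)] column 4 reads V+O+carry(1)=S with V=3, O=6; with digits 1,2,3,4,5,6,7,8 already taken and all letters distinct, the only value for S is 0. So S=0.

Answer: A=4, G=1, I=7, N=5, O=6, R=2, S=0, V=3, X=8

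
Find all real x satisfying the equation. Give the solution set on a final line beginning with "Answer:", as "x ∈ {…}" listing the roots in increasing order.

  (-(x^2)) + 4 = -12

Step 1. [(-(x^2)) + 4 = -12] subtract 4: x sits inside (… + 4) ⇒ sub: -(x^2) = -16.
Step 2. [-(x^2) = -16] flip signs both sides. So neg: x^2 = 16.
Step 3. [x^2 = 16] √ both sides: 16 ≥ 0 gives two branches. So sqrt: x = 4 or -4.

Answer: x ∈ {-4, 4}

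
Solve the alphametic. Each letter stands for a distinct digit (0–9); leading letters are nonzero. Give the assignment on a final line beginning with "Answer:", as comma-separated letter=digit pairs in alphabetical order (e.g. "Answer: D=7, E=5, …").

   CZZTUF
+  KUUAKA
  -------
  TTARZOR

Step 1. [T] the sum has 7 digits but both addends have 6; that extra leading digit T is the final carry, namely 1, so T=1.
Step 2. [col 1: F + A ≡ R (mod 10)] F=9 is one option consistent with column 1 (F + A ≡ R (mod 10), carry-in 0) — take it, so F=9.
Step 3. [col 1: F + A ≡ R (mod 10)] several values work for A in column 1 (F + A ≡ R (mod 10), carry-in 0); try A=4 ⇒ A=4.
Step 4. [col 1: F + A ≡ R (mod 10)] in column 1 we have F+A≡R with carry-in 0; given F=9, A=4 and digits 1,4,9 already taken and all letters distinct, that pins R to 3, so R=3.
Step 5. [col 2: U + K ≡ O (mod 10)] several values work for U in column 2 (U + K ≡ O (mod 10), carry-in 1); try U=7. So U=7.
Step 6. [col 2: U + K ≡ O (mod 10)] K=2 is one option consistent with column 2 (U + K ≡ O (mod 10), carry-in 1) — take it, so K=2.
Step 7. [col 2: U + K ≡ O (mod 10)] column 2: given U=7, K=2, carry-in 1, and digits 1,2,3,4,7,9 already taken and all letters distinct, U+K≡O (mod 10) forces O=0, so O=0.
Step 8. [col 3: T + A ≡ Z (mod 10)] in column 3 we have T+A≡Z with carry-in 1; given T=1, A=4 and digits 0,1,2,3,4,7,9 already taken and all letters distinct, that pins Z to 6, so Z=6.
Step 9. [col 6: C + K ≡ T (mod 10)] column 6: given K=2, T=1, carry-in 1, and digits 0,1,2,3,4,6,7,9 already taken and all letters distinct, C+K≡T (mod 10) forces C=8 ⇒ C=8.

Answer: A=4, C=8, F=9, K=2, O=0, R=3, T=1, U=7, Z=6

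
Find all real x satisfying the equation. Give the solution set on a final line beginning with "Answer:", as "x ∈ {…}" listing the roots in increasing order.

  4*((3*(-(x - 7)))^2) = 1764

Step 1. [4*((3*(-(x - 7)))^2) = 1764] leading coefficient 4: divide by 4, so div: (3*(-(x - 7)))^2 = 441.
Step 2. [(3*(-(x - 7)))^2 = 441] 441 ≥ 0, LHS is (·)² — take ±√ ⇒ sqrt: 3*(-(x - 7)) = 21 or -21.
Step 3. [3*(-(x - 7)) = 21 or -21] LHS = 3·(…); ÷3 both sides. So div: -(x - 7) = 7 or -7.
Step 4. [-(x - 7) = 7 or -7] flip signs both sides, so neg: x - 7 = -7 or 7.
Step 5. [x - 7 = -7 or 7] -7 is outermost — add 7 both sides, so sub: x = 0 or 14.

Answer: x ∈ {0, 14}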